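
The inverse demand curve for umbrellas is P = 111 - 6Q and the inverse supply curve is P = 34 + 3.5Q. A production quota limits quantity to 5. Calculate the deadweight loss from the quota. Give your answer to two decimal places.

Unrestricted equilibrium: Q* = (111 - 34)/(6 + 3.5) = 8.1053.
At Q = 5 the demand price is 111 - 6(5) = 81 and the supply price is 34 + 3.5(5) = 51.5.
DWL = (1/2)(gap between curves at 5) x (Q* - 5) = (1/2)(29.5)(3.1053) = 45.8026.

45.80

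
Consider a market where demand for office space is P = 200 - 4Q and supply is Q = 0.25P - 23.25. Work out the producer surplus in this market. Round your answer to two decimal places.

357.78

Rewriting supply in inverse form: P = 93 + 4Q.
Set 200 - 4Q = 93 + 4Q, which gives 107 = 8Q, so Q* = 13.375 and P* = 200 - 4(13.375) = 146.5.
PS is the area between P* and the supply curve from 0 to Q*: (1/2)(13.375)(53.5) = 357.7812.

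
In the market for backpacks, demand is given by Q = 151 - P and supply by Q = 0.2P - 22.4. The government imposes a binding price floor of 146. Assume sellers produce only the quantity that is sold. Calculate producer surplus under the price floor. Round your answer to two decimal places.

Rewriting demand in inverse form: P = 151 - Q.
Rewriting supply in inverse form: P = 112 + 5Q.
Free-market equilibrium: 151 - Q = 112 + 5Q gives Q* = 6.5, P* = 144.5.
At P = 146, buyers demand (151 - 146)/1 = 5 while sellers would supply more, so the quantity traded is 5 at price 146.
The supply price at Q = 5 is 137. PS is the trapezoid between 146 and supply over [0, 5]: (1/2)[(146 - 112) + (146 - 137)](5) = 107.5.

107.50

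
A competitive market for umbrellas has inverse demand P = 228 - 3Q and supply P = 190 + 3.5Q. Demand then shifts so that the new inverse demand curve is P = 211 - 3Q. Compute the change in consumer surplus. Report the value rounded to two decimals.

Initial equilibrium: Q_0 = 5.8462, P_0 = 210.4615; CS_0 = (1/2)(5.8462)(17.5385) = 51.2663, PS_0 = (1/2)(5.8462)(20.4615) = 59.8107.
New equilibrium: 211 - 3Q = 190 + 3.5Q gives Q_1 = 3.2308, P_1 = 201.3077; CS_1 = 15.6568, PS_1 = 18.2663.
Change in consumer surplus = 15.6568 - 51.2663 = -35.6095.

-35.61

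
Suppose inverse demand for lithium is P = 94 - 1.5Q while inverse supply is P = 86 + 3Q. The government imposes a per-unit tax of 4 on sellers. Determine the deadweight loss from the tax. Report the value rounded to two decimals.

Pre-tax equilibrium: 94 - 1.5Q = 86 + 3Q gives Q* = 1.7778, P* = 91.3333.
A tax on sellers shifts supply up by 4: 94 - 1.5Q = 86 + 3Q + 4, so Q_t = 0.8889. Buyers pay P_b = 92.6667; sellers receive P_s = P_b - 4 = 88.6667.
Deadweight loss is the triangle between the curves from Q_t to Q*: (1/2)(1.7778 - 0.8889)(4) = 1.7778.

1.78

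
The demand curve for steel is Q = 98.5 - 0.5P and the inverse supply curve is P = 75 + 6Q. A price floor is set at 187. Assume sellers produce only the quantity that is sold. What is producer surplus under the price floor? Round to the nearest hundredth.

Rewriting demand in inverse form: P = 197 - 2Q.
Free-market equilibrium: 197 - 2Q = 75 + 6Q gives Q* = 15.25, P* = 166.5.
At the floor price 187, quantity demanded is (197 - 187)/2 = 5; demand is the short side, so Q = 5 trades at P = 187.
The supply price at Q = 5 is 105. PS is the trapezoid between 187 and supply over [0, 5]: (1/2)[(187 - 75) + (187 - 105)](5) = 485.

485.00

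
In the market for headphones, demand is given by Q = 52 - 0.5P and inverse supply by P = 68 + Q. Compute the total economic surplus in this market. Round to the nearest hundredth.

216.00

Rewriting demand in inverse form: P = 104 - 2Q.
Equilibrium: 104 - 2Q = 68 + Q, so Q* = 12 and P* = 80.
Total surplus is the full triangle between the curves from 0 to Q*: (1/2)(12)(104 - 68) = 216.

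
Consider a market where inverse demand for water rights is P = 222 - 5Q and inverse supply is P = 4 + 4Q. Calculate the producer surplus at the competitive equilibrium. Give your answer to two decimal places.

1173.43

Equilibrium: 222 - 5Q = 4 + 4Q, so Q* = 24.2222 and P* = 100.8889.
Producer surplus is the triangle above supply below P*: (1/2)(24.2222)(100.8889 - 4) = (1/2)(24.2222)(96.8889) = 1173.4321.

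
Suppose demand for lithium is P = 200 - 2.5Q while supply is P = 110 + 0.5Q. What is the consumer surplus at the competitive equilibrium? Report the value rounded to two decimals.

1125.00

Setting demand equal to supply, 90 = 3Q, so Q* = 30 and P* = 125.
CS is the area between the demand curve and P* from 0 to Q*: (1/2)(30)(75) = 1125.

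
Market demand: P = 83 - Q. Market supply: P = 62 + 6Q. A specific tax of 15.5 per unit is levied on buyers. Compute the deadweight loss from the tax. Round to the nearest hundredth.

Without the tax, 83 - Q = 62 + 6Q so Q* = 3 and P* = 80.
With the tax, buyers' net willingness to pay falls by 15.5: (83 - 15.5) - Q = 62 + 6Q, so Q_t = 0.7857. Buyers pay P_b = 82.2143; sellers receive P_s = P_b - 15.5 = 66.7143.
Deadweight loss is the triangle between the curves from Q_t to Q*: (1/2)(3 - 0.7857)(15.5) = 17.1607.

17.16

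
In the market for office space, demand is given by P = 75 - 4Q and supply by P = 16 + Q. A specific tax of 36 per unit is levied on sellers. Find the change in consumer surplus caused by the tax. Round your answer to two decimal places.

-236.16

Without the tax, 75 - 4Q = 16 + Q so Q* = 11.8 and P* = 27.8.
A tax on sellers shifts supply up by 36: 75 - 4Q = 16 + Q + 36, so Q_t = 4.6. Buyers pay P_b = 56.6; sellers receive P_s = P_b - 36 = 20.6.
CS falls from (1/2)(11.8)(47.2) = 278.48 to (1/2)(4.6)(18.4) = 42.32, a change of -236.16.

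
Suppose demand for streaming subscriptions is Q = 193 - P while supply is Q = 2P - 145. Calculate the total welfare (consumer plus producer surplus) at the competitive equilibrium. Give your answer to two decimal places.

Rewriting demand in inverse form: P = 193 - Q.
Rewriting supply in inverse form: P = 72.5 + 0.5Q.
Equilibrium: 193 - Q = 72.5 + 0.5Q, so Q* = 80.3333 and P* = 112.6667.
Total surplus is the full triangle between the curves from 0 to Q*: (1/2)(80.3333)(193 - 72.5) = 4840.0833.

4840.08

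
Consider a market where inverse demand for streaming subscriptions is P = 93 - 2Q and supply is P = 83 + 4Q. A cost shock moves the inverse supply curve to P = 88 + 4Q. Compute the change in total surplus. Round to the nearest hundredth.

-6.25

Initial equilibrium: Q_0 = 1.6667, P_0 = 89.6667; CS_0 = (1/2)(1.6667)(3.3333) = 2.7778, PS_0 = (1/2)(1.6667)(6.6667) = 5.5556.
New equilibrium: 93 - 2Q = 88 + 4Q gives Q_1 = 0.8333, P_1 = 91.3333; CS_1 = 0.6944, PS_1 = 1.3889.
Change in total surplus = (0.6944 + 1.3889) - (2.7778 + 5.5556) = -6.25.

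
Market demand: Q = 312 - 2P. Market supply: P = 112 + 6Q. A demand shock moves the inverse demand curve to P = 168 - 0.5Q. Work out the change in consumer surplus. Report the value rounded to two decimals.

Rewriting demand in inverse form: P = 156 - 0.5Q.
Initial equilibrium: Q_0 = 6.7692, P_0 = 152.6154; CS_0 = (1/2)(6.7692)(3.3846) = 11.4556, PS_0 = (1/2)(6.7692)(40.6154) = 137.4675.
New equilibrium: 168 - 0.5Q = 112 + 6Q gives Q_1 = 8.6154, P_1 = 163.6923; CS_1 = 18.5562, PS_1 = 222.6746.
Change in consumer surplus = 18.5562 - 11.4556 = 7.1006.

7.10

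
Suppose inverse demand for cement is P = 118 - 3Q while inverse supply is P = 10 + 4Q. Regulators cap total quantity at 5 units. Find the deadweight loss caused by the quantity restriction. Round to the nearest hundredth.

380.64

Unrestricted equilibrium: Q* = (118 - 10)/(3 + 4) = 15.4286.
At Q = 5 the demand price is 118 - 3(5) = 103 and the supply price is 10 + 4(5) = 30.
DWL = (1/2)(gap between curves at 5) x (Q* - 5) = (1/2)(73)(10.4286) = 380.6429.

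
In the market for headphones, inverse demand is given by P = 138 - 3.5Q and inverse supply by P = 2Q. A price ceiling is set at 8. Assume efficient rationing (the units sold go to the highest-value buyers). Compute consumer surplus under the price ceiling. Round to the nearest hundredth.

Without the control, 138 - 3.5Q = 2Q so Q* = 25.0909 and P* = 50.1818.
At the ceiling price 8, quantity supplied is (8 - 0)/2 = 4; supply is the short side, so Q = 4 trades at P = 8.
The demand price at Q = 4 is 124. CS is the trapezoid between demand and 8 over [0, 4]: (1/2)[(138 - 8) + (124 - 8)](4) = 492.

492.00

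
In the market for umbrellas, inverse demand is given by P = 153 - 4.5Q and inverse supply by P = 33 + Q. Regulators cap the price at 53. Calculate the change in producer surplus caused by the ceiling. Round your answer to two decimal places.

Free-market equilibrium: 153 - 4.5Q = 33 + Q gives Q* = 21.8182, P* = 54.8182.
At P = 53, sellers supply (53 - 33)/1 = 20 while buyers want more, so the quantity traded is 20 at price 53.
PS goes from (1/2)(21.8182)(21.8182) = 238.0165 to 200 (computed as (53 - 33)(20) - (1/2)(1)(20)^2), a change of -38.0165.

-38.02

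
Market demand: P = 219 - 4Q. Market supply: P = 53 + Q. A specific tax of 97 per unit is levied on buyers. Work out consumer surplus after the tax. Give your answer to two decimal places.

Pre-tax equilibrium: 219 - 4Q = 53 + Q gives Q* = 33.2, P* = 86.2.
With the tax, buyers' net willingness to pay falls by 97: (219 - 97) - 4Q = 53 + Q, so Q_t = 13.8. Buyers pay P_b = 163.8; sellers receive P_s = P_b - 97 = 66.8.
CS = (1/2)(Q_t)(219 - P_b) = (1/2)(13.8)(55.2) = 380.88.

380.88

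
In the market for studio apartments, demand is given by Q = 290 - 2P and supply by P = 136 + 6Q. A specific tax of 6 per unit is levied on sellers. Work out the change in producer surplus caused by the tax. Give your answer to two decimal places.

Rewriting demand in inverse form: P = 145 - 0.5Q.
Without the tax, 145 - 0.5Q = 136 + 6Q so Q* = 1.3846 and P* = 144.3077.
With the tax, sellers need 6 more per unit: 145 - 0.5Q = 136 + 6Q + 6, so Q_t = 0.4615. Buyers pay P_b = 144.7692; sellers receive P_s = P_b - 6 = 138.7692.
Producers lose the trapezoid between P_s and P* out to Q_t plus the triangle from Q_t to Q*: change in PS = 0.6391 - 5.7515 = -5.1124.

-5.11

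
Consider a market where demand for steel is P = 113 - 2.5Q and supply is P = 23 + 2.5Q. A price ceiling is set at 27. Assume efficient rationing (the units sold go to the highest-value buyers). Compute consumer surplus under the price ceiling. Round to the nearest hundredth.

Without the control, 113 - 2.5Q = 23 + 2.5Q so Q* = 18 and P* = 68.
At the ceiling price 27, quantity supplied is (27 - 23)/2.5 = 1.6; supply is the short side, so Q = 1.6 trades at P = 27.
The demand price at Q = 1.6 is 109. CS is the trapezoid between demand and 27 over [0, 1.6]: (1/2)[(113 - 27) + (109 - 27)](1.6) = 134.4.

134.40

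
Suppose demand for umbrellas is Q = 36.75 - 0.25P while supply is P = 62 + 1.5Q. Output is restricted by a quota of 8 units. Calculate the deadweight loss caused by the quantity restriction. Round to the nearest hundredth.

152.82

Rewriting demand in inverse form: P = 147 - 4Q.
Unrestricted equilibrium: Q* = (147 - 62)/(4 + 1.5) = 15.4545.
At Q = 8 the demand price is 147 - 4(8) = 115 and the supply price is 62 + 1.5(8) = 74.
DWL = (1/2)(gap between curves at 8) x (Q* - 8) = (1/2)(41)(7.4545) = 152.8182.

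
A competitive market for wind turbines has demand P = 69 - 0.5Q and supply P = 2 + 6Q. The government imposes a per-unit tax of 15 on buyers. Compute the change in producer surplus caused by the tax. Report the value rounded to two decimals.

Pre-tax equilibrium: 69 - 0.5Q = 2 + 6Q gives Q* = 10.3077, P* = 63.8462.
A tax on buyers shifts demand down by 15: (69 - 15) - 0.5Q = 2 + 6Q, so Q_t = 8. Buyers pay P_b = 65; sellers receive P_s = P_b - 15 = 50.
Producers lose the trapezoid between P_s and P* out to Q_t plus the triangle from Q_t to Q*: change in PS = 192 - 318.7456 = -126.7456.

-126.75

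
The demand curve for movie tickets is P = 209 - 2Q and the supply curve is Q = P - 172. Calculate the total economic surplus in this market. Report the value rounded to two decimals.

228.17

Rewriting supply in inverse form: P = 172 + Q.
Equilibrium: 209 - 2Q = 172 + Q, so Q* = 12.3333 and P* = 184.3333.
Total surplus is the full triangle between the curves from 0 to Q*: (1/2)(12.3333)(209 - 172) = 228.1667.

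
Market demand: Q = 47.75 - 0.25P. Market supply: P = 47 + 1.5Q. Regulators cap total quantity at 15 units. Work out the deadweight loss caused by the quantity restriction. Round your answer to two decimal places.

343.84

Rewriting demand in inverse form: P = 191 - 4Q.
Unrestricted equilibrium: Q* = (191 - 47)/(4 + 1.5) = 26.1818.
At Q = 15 the demand price is 191 - 4(15) = 131 and the supply price is 47 + 1.5(15) = 69.5.
DWL = (1/2)(gap between curves at 15) x (Q* - 15) = (1/2)(61.5)(11.1818) = 343.8409.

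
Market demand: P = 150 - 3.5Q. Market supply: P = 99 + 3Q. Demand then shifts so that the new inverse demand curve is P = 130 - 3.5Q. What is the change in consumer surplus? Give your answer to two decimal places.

Initial equilibrium: Q_0 = 7.8462, P_0 = 122.5385; CS_0 = (1/2)(7.8462)(27.4615) = 107.7337, PS_0 = (1/2)(7.8462)(23.5385) = 92.3432.
New equilibrium: 130 - 3.5Q = 99 + 3Q gives Q_1 = 4.7692, P_1 = 113.3077; CS_1 = 39.8047, PS_1 = 34.1183.
Change in consumer surplus = 39.8047 - 107.7337 = -67.929.

-67.93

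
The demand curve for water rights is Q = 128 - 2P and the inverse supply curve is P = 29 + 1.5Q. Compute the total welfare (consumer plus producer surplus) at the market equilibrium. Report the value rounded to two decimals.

306.25

Rewriting demand in inverse form: P = 64 - 0.5Q.
Setting demand equal to supply, 35 = 2Q, so Q* = 17.5 and P* = 55.25.
Total surplus is the full triangle between the curves from 0 to Q*: (1/2)(17.5)(64 - 29) = 306.25.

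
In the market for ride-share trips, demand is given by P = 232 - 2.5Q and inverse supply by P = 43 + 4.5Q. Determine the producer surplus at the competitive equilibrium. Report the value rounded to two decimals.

Set 232 - 2.5Q = 43 + 4.5Q, which gives 189 = 7Q, so Q* = 27 and P* = 232 - 2.5(27) = 164.5.
The supply curve's price intercept is 43, so PS = (1/2)(Q*)(P* - 43) = (1/2)(27)(121.5) = 1640.25.

1640.25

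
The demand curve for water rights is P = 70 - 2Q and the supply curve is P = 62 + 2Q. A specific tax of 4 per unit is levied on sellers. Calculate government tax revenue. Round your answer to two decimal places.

Without the tax, 70 - 2Q = 62 + 2Q so Q* = 2 and P* = 66.
A tax on sellers shifts supply up by 4: 70 - 2Q = 62 + 2Q + 4, so Q_t = 1. Buyers pay P_b = 68; sellers receive P_s = P_b - 4 = 64.
Revenue is the tax times quantity traded: 4 x 1 = 4.

4.00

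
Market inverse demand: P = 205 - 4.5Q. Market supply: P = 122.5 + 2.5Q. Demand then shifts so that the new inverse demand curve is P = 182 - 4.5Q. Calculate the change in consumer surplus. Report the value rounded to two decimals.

Initial equilibrium: Q_0 = 11.7857, P_0 = 151.9643; CS_0 = (1/2)(11.7857)(53.0357) = 312.5319, PS_0 = (1/2)(11.7857)(29.4643) = 173.6288.
New equilibrium: 182 - 4.5Q = 122.5 + 2.5Q gives Q_1 = 8.5, P_1 = 143.75; CS_1 = 162.5625, PS_1 = 90.3125.
Change in consumer surplus = 162.5625 - 312.5319 = -149.9694.

-149.97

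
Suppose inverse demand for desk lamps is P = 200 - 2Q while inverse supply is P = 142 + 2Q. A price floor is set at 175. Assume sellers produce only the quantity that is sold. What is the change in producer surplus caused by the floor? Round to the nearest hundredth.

Free-market equilibrium: 200 - 2Q = 142 + 2Q gives Q* = 14.5, P* = 171.
At the floor price 175, quantity demanded is (200 - 175)/2 = 12.5; demand is the short side, so Q = 12.5 trades at P = 175.
PS goes from (1/2)(14.5)(29) = 210.25 to 256.25 (computed as (175 - 142)(12.5) - (1/2)(2)(12.5)^2), a change of 46.

46.00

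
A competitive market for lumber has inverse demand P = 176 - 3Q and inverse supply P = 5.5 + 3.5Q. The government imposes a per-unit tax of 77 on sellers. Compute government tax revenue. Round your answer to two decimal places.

1107.62

Pre-tax equilibrium: 176 - 3Q = 5.5 + 3.5Q gives Q* = 26.2308, P* = 97.3077.
With the tax, sellers need 77 more per unit: 176 - 3Q = 5.5 + 3.5Q + 77, so Q_t = 14.3846. Buyers pay P_b = 132.8462; sellers receive P_s = P_b - 77 = 55.8462.
Tax revenue = t x Q_t = 77 x 14.3846 = 1107.6154.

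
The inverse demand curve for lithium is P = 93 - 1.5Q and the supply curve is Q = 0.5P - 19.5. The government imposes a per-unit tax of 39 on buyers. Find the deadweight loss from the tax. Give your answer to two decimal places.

217.29

Rewriting supply in inverse form: P = 39 + 2Q.
Pre-tax equilibrium: 93 - 1.5Q = 39 + 2Q gives Q* = 15.4286, P* = 69.8571.
With the tax, buyers' net willingness to pay falls by 39: (93 - 39) - 1.5Q = 39 + 2Q, so Q_t = 4.2857. Buyers pay P_b = 86.5714; sellers receive P_s = P_b - 39 = 47.5714.
The welfare triangle lost has base Q* - Q_t = 11.1429 and height t = 39, so DWL = (1/2)(11.1429)(39) = 217.2857.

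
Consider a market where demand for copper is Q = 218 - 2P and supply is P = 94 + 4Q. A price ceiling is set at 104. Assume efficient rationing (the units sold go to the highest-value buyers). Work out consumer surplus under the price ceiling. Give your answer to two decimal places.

Rewriting demand in inverse form: P = 109 - 0.5Q.
Without the control, 109 - 0.5Q = 94 + 4Q so Q* = 3.3333 and P* = 107.3333.
At P = 104, sellers supply (104 - 94)/4 = 2.5 while buyers want more, so the quantity traded is 2.5 at price 104.
The demand price at Q = 2.5 is 107.75. CS is the trapezoid between demand and 104 over [0, 2.5]: (1/2)[(109 - 104) + (107.75 - 104)](2.5) = 10.9375.

10.94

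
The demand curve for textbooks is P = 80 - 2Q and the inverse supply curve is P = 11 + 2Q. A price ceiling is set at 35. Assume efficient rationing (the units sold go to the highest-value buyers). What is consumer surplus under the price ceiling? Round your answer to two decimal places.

396.00

Free-market equilibrium: 80 - 2Q = 11 + 2Q gives Q* = 17.25, P* = 45.5.
At the ceiling price 35, quantity supplied is (35 - 11)/2 = 12; supply is the short side, so Q = 12 trades at P = 35.
The demand price at Q = 12 is 56. CS is the trapezoid between demand and 35 over [0, 12]: (1/2)[(80 - 35) + (56 - 35)](12) = 396.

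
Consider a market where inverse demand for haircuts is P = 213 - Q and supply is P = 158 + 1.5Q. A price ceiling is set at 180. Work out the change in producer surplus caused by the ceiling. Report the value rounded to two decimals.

-201.67

Free-market equilibrium: 213 - Q = 158 + 1.5Q gives Q* = 22, P* = 191.
At P = 180, sellers supply (180 - 158)/1.5 = 14.6667 while buyers want more, so the quantity traded is 14.6667 at price 180.
PS goes from (1/2)(22)(33) = 363 to 161.3333 (computed as (180 - 158)(14.6667) - (1/2)(1.5)(14.6667)^2), a change of -201.6667.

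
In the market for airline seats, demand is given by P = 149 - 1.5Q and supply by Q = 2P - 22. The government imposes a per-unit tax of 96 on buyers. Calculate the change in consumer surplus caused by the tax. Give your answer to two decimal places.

Rewriting supply in inverse form: P = 11 + 0.5Q.
Without the tax, 149 - 1.5Q = 11 + 0.5Q so Q* = 69 and P* = 45.5.
A tax on buyers shifts demand down by 96: (149 - 96) - 1.5Q = 11 + 0.5Q, so Q_t = 21. Buyers pay P_b = 117.5; sellers receive P_s = P_b - 96 = 21.5.
Consumers lose the trapezoid between P* and P_b out to Q_t plus the triangle from Q_t to Q*: change in CS = 330.75 - 3570.75 = -3240.

-3240.00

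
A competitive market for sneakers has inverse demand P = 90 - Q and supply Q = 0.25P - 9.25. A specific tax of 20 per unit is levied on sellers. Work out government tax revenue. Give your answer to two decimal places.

132.00

Rewriting supply in inverse form: P = 37 + 4Q.
Pre-tax equilibrium: 90 - Q = 37 + 4Q gives Q* = 10.6, P* = 79.4.
With the tax, sellers need 20 more per unit: 90 - Q = 37 + 4Q + 20, so Q_t = 6.6. Buyers pay P_b = 83.4; sellers receive P_s = P_b - 20 = 63.4.
Tax revenue = t x Q_t = 20 x 6.6 = 132.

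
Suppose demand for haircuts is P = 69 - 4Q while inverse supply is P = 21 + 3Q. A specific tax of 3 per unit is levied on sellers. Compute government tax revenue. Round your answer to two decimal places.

19.29

Without the tax, 69 - 4Q = 21 + 3Q so Q* = 6.8571 and P* = 41.5714.
A tax on sellers shifts supply up by 3: 69 - 4Q = 21 + 3Q + 3, so Q_t = 6.4286. Buyers pay P_b = 43.2857; sellers receive P_s = P_b - 3 = 40.2857.
Revenue is the tax times quantity traded: 3 x 6.4286 = 19.2857.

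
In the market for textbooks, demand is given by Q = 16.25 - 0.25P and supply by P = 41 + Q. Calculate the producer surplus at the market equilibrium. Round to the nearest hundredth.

11.52

Rewriting demand in inverse form: P = 65 - 4Q.
Setting demand equal to supply, 24 = 5Q, so Q* = 4.8 and P* = 45.8.
Producer surplus is the triangle above supply below P*: (1/2)(4.8)(45.8 - 41) = (1/2)(4.8)(4.8) = 11.52.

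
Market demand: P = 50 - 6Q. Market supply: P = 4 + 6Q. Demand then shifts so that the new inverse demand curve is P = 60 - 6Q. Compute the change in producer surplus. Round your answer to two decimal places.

21.25

Initial equilibrium: Q_0 = 3.8333, P_0 = 27; CS_0 = (1/2)(3.8333)(23) = 44.0833, PS_0 = (1/2)(3.8333)(23) = 44.0833.
New equilibrium: 60 - 6Q = 4 + 6Q gives Q_1 = 4.6667, P_1 = 32; CS_1 = 65.3333, PS_1 = 65.3333.
Change in producer surplus = 65.3333 - 44.0833 = 21.25.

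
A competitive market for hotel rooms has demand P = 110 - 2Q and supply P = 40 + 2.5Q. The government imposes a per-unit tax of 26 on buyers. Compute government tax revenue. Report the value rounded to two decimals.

254.22

Pre-tax equilibrium: 110 - 2Q = 40 + 2.5Q gives Q* = 15.5556, P* = 78.8889.
A tax on buyers shifts demand down by 26: (110 - 26) - 2Q = 40 + 2.5Q, so Q_t = 9.7778. Buyers pay P_b = 90.4444; sellers receive P_s = P_b - 26 = 64.4444.
Revenue is the tax times quantity traded: 26 x 9.7778 = 254.2222.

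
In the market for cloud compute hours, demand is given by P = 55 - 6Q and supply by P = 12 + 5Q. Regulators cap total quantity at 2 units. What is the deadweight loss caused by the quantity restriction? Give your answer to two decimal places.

Without the quota, 55 - 6Q = 12 + 5Q gives Q* = 3.9091.
At Q = 2 the demand price is 55 - 6(2) = 43 and the supply price is 12 + 5(2) = 22.
Deadweight loss is the triangle between the curves from 2 to 3.9091: (1/2)(43 - 22)(3.9091 - 2) = 20.0455.

20.05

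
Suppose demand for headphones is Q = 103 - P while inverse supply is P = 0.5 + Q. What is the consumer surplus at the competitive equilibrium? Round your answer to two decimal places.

1313.28

Rewriting demand in inverse form: P = 103 - Q.
Setting demand equal to supply, 102.5 = 2Q, so Q* = 51.25 and P* = 51.75.
The demand choke price is 103, so CS = (1/2)(Q*)(103 - P*) = (1/2)(51.25)(51.25) = 1313.2812.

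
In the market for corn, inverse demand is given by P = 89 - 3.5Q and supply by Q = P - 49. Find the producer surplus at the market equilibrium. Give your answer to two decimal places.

Rewriting supply in inverse form: P = 49 + Q.
Set 89 - 3.5Q = 49 + Q, which gives 40 = 4.5Q, so Q* = 8.8889 and P* = 89 - 3.5(8.8889) = 57.8889.
Producer surplus is the triangle above supply below P*: (1/2)(8.8889)(57.8889 - 49) = (1/2)(8.8889)(8.8889) = 39.5062.

39.51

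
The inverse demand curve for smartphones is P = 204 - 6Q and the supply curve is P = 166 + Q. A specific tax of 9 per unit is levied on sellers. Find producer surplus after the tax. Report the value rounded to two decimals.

Without the tax, 204 - 6Q = 166 + Q so Q* = 5.4286 and P* = 171.4286.
With the tax, sellers need 9 more per unit: 204 - 6Q = 166 + Q + 9, so Q_t = 4.1429. Buyers pay P_b = 179.1429; sellers receive P_s = P_b - 9 = 170.1429.
PS = (1/2)(Q_t)(P_s - 166) = (1/2)(4.1429)(4.1429) = 8.5816.

8.58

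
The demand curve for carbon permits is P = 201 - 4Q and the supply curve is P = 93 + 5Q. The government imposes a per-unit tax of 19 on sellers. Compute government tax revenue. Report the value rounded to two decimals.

187.89

Pre-tax equilibrium: 201 - 4Q = 93 + 5Q gives Q* = 12, P* = 153.
With the tax, sellers need 19 more per unit: 201 - 4Q = 93 + 5Q + 19, so Q_t = 9.8889. Buyers pay P_b = 161.4444; sellers receive P_s = P_b - 19 = 142.4444.
Tax revenue = t x Q_t = 19 x 9.8889 = 187.8889.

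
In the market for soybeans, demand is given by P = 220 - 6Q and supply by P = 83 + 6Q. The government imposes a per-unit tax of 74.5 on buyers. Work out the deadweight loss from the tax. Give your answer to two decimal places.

231.26

Without the tax, 220 - 6Q = 83 + 6Q so Q* = 11.4167 and P* = 151.5.
With the tax, buyers' net willingness to pay falls by 74.5: (220 - 74.5) - 6Q = 83 + 6Q, so Q_t = 5.2083. Buyers pay P_b = 188.75; sellers receive P_s = P_b - 74.5 = 114.25.
The welfare triangle lost has base Q* - Q_t = 6.2083 and height t = 74.5, so DWL = (1/2)(6.2083)(74.5) = 231.2604.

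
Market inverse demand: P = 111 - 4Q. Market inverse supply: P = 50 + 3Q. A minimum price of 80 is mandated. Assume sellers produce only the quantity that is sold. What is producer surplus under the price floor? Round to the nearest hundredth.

142.41

Without the control, 111 - 4Q = 50 + 3Q so Q* = 8.7143 and P* = 76.1429.
At P = 80, buyers demand (111 - 80)/4 = 7.75 while sellers would supply more, so the quantity traded is 7.75 at price 80.
The supply price at Q = 7.75 is 73.25. PS is the trapezoid between 80 and supply over [0, 7.75]: (1/2)[(80 - 50) + (80 - 73.25)](7.75) = 142.4062.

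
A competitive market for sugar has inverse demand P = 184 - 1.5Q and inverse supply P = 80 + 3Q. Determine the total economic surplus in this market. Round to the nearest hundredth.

Equilibrium: 184 - 1.5Q = 80 + 3Q, so Q* = 23.1111 and P* = 149.3333.
CS = (1/2)(23.1111)(34.6667) = 400.5926 and PS = (1/2)(23.1111)(69.3333) = 801.1852, so total surplus = 1201.7778.

1201.78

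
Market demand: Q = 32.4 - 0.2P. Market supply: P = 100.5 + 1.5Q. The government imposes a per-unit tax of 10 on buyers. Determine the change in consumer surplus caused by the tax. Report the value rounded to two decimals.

-66.86

Rewriting demand in inverse form: P = 162 - 5Q.
Without the tax, 162 - 5Q = 100.5 + 1.5Q so Q* = 9.4615 and P* = 114.6923.
With the tax, buyers' net willingness to pay falls by 10: (162 - 10) - 5Q = 100.5 + 1.5Q, so Q_t = 7.9231. Buyers pay P_b = 122.3846; sellers receive P_s = P_b - 10 = 112.3846.
Consumers lose the trapezoid between P* and P_b out to Q_t plus the triangle from Q_t to Q*: change in CS = 156.9379 - 223.8018 = -66.8639.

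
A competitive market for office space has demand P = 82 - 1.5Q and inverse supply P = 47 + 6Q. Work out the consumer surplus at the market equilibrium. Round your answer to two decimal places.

Equilibrium: 82 - 1.5Q = 47 + 6Q, so Q* = 4.6667 and P* = 75.
The demand choke price is 82, so CS = (1/2)(Q*)(82 - P*) = (1/2)(4.6667)(7) = 16.3333.

16.33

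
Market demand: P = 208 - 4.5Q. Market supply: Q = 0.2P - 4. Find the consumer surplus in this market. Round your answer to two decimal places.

Rewriting supply in inverse form: P = 20 + 5Q.
Set 208 - 4.5Q = 20 + 5Q, which gives 188 = 9.5Q, so Q* = 19.7895 and P* = 208 - 4.5(19.7895) = 118.9474.
Consumer surplus is the triangle under demand above P*: (1/2)(19.7895)(208 - 118.9474) = (1/2)(19.7895)(89.0526) = 881.1524.

881.15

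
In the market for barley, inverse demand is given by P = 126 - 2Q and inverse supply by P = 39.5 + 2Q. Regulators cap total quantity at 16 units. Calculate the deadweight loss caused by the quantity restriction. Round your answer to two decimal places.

63.28

Unrestricted equilibrium: Q* = (126 - 39.5)/(2 + 2) = 21.625.
At Q = 16 the demand price is 126 - 2(16) = 94 and the supply price is 39.5 + 2(16) = 71.5.
DWL = (1/2)(gap between curves at 16) x (Q* - 16) = (1/2)(22.5)(5.625) = 63.2812.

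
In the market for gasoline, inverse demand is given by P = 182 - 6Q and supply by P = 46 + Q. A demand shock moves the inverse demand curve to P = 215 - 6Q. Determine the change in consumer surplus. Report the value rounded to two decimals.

Initial equilibrium: Q_0 = 19.4286, P_0 = 65.4286; CS_0 = (1/2)(19.4286)(116.5714) = 1132.4082, PS_0 = (1/2)(19.4286)(19.4286) = 188.7347.
New equilibrium: 215 - 6Q = 46 + Q gives Q_1 = 24.1429, P_1 = 70.1429; CS_1 = 1748.6327, PS_1 = 291.4388.
Change in consumer surplus = 1748.6327 - 1132.4082 = 616.2245.

616.22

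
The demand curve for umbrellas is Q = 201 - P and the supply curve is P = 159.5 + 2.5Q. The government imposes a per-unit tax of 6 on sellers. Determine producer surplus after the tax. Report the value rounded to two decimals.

128.60

Rewriting demand in inverse form: P = 201 - Q.
Without the tax, 201 - Q = 159.5 + 2.5Q so Q* = 11.8571 and P* = 189.1429.
A tax on sellers shifts supply up by 6: 201 - Q = 159.5 + 2.5Q + 6, so Q_t = 10.1429. Buyers pay P_b = 190.8571; sellers receive P_s = P_b - 6 = 184.8571.
Producer surplus is the triangle above supply below P_s: (1/2)(10.1429)(184.8571 - 159.5) = 128.5969.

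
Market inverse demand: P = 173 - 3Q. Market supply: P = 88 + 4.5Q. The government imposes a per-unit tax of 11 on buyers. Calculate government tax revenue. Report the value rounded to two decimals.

Without the tax, 173 - 3Q = 88 + 4.5Q so Q* = 11.3333 and P* = 139.
A tax on buyers shifts demand down by 11: (173 - 11) - 3Q = 88 + 4.5Q, so Q_t = 9.8667. Buyers pay P_b = 143.4; sellers receive P_s = P_b - 11 = 132.4.
Tax revenue = t x Q_t = 11 x 9.8667 = 108.5333.

108.53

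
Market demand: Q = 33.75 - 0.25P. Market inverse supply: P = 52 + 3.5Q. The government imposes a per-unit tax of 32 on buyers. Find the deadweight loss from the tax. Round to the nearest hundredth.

Rewriting demand in inverse form: P = 135 - 4Q.
Without the tax, 135 - 4Q = 52 + 3.5Q so Q* = 11.0667 and P* = 90.7333.
A tax on buyers shifts demand down by 32: (135 - 32) - 4Q = 52 + 3.5Q, so Q_t = 6.8. Buyers pay P_b = 107.8; sellers receive P_s = P_b - 32 = 75.8.
The welfare triangle lost has base Q* - Q_t = 4.2667 and height t = 32, so DWL = (1/2)(4.2667)(32) = 68.2667.

68.27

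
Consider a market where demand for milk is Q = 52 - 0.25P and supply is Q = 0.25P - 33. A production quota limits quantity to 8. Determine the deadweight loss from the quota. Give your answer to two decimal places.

Rewriting demand in inverse form: P = 208 - 4Q.
Rewriting supply in inverse form: P = 132 + 4Q.
Unrestricted equilibrium: Q* = (208 - 132)/(4 + 4) = 9.5.
At Q = 8 the demand price is 208 - 4(8) = 176 and the supply price is 132 + 4(8) = 164.
DWL = (1/2)(gap between curves at 8) x (Q* - 8) = (1/2)(12)(1.5) = 9.

9.00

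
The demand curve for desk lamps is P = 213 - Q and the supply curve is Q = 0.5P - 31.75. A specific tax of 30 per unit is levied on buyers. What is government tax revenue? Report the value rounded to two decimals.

1195.00

Rewriting supply in inverse form: P = 63.5 + 2Q.
Pre-tax equilibrium: 213 - Q = 63.5 + 2Q gives Q* = 49.8333, P* = 163.1667.
With the tax, buyers' net willingness to pay falls by 30: (213 - 30) - Q = 63.5 + 2Q, so Q_t = 39.8333. Buyers pay P_b = 173.1667; sellers receive P_s = P_b - 30 = 143.1667.
Tax revenue = t x Q_t = 30 x 39.8333 = 1195.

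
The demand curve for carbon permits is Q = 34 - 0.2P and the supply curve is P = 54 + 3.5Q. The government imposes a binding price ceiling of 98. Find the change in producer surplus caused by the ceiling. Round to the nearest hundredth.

Rewriting demand in inverse form: P = 170 - 5Q.
Without the control, 170 - 5Q = 54 + 3.5Q so Q* = 13.6471 and P* = 101.7647.
At P = 98, sellers supply (98 - 54)/3.5 = 12.5714 while buyers want more, so the quantity traded is 12.5714 at price 98.
PS goes from (1/2)(13.6471)(47.7647) = 325.9239 to 276.5714 (computed as (98 - 54)(12.5714) - (1/2)(3.5)(12.5714)^2), a change of -49.3524.

-49.35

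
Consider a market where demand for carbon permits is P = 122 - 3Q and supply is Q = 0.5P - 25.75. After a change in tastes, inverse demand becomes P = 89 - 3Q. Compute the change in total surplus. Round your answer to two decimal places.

-356.40

Rewriting supply in inverse form: P = 51.5 + 2Q.
Initial equilibrium: Q_0 = 14.1, P_0 = 79.7; CS_0 = (1/2)(14.1)(42.3) = 298.215, PS_0 = (1/2)(14.1)(28.2) = 198.81.
New equilibrium: 89 - 3Q = 51.5 + 2Q gives Q_1 = 7.5, P_1 = 66.5; CS_1 = 84.375, PS_1 = 56.25.
Change in total surplus = (84.375 + 56.25) - (298.215 + 198.81) = -356.4.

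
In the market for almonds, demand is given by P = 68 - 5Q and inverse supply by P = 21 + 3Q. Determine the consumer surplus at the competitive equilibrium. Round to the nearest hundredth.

Setting demand equal to supply, 47 = 8Q, so Q* = 5.875 and P* = 38.625.
The demand choke price is 68, so CS = (1/2)(Q*)(68 - P*) = (1/2)(5.875)(29.375) = 86.2891.

86.29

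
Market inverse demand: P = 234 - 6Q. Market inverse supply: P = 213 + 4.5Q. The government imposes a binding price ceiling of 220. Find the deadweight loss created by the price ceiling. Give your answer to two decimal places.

Without the control, 234 - 6Q = 213 + 4.5Q so Q* = 2 and P* = 222.
At P = 220, sellers supply (220 - 213)/4.5 = 1.5556 while buyers want more, so the quantity traded is 1.5556 at price 220.
At Q = 1.5556 the demand price is 224.6667 and the supply price is 220. Deadweight loss is the triangle between the curves from 1.5556 to 2: (1/2)(224.6667 - 220)(2 - 1.5556) = 1.037.

1.04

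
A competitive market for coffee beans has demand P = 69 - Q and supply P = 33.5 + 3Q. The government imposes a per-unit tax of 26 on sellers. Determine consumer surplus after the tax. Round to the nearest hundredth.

2.82

Pre-tax equilibrium: 69 - Q = 33.5 + 3Q gives Q* = 8.875, P* = 60.125.
With the tax, sellers need 26 more per unit: 69 - Q = 33.5 + 3Q + 26, so Q_t = 2.375. Buyers pay P_b = 66.625; sellers receive P_s = P_b - 26 = 40.625.
Consumer surplus is the triangle under demand above P_b: (1/2)(2.375)(69 - 66.625) = 2.8203.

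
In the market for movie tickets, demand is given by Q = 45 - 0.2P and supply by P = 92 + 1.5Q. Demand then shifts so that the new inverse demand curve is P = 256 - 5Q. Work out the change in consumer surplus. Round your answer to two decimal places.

Rewriting demand in inverse form: P = 225 - 5Q.
Initial equilibrium: Q_0 = 20.4615, P_0 = 122.6923; CS_0 = (1/2)(20.4615)(102.3077) = 1046.6864, PS_0 = (1/2)(20.4615)(30.6923) = 314.0059.
New equilibrium: 256 - 5Q = 92 + 1.5Q gives Q_1 = 25.2308, P_1 = 129.8462; CS_1 = 1591.4793, PS_1 = 477.4438.
Change in consumer surplus = 1591.4793 - 1046.6864 = 544.7929.

544.79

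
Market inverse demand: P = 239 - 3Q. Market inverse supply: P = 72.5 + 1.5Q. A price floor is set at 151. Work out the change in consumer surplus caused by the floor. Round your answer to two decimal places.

-762.83

Without the control, 239 - 3Q = 72.5 + 1.5Q so Q* = 37 and P* = 128.
At P = 151, buyers demand (239 - 151)/3 = 29.3333 while sellers would supply more, so the quantity traded is 29.3333 at price 151.
CS goes from (1/2)(37)(111) = 2053.5 to 1290.6667 (computed as (239 - 151)(29.3333) - (1/2)(3)(29.3333)^2), a change of -762.8333.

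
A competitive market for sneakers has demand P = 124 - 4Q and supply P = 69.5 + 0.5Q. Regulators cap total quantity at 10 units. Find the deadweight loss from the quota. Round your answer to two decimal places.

10.03

Without the quota, 124 - 4Q = 69.5 + 0.5Q gives Q* = 12.1111.
At Q = 10 the demand price is 124 - 4(10) = 84 and the supply price is 69.5 + 0.5(10) = 74.5.
Deadweight loss is the triangle between the curves from 10 to 12.1111: (1/2)(84 - 74.5)(12.1111 - 10) = 10.0278.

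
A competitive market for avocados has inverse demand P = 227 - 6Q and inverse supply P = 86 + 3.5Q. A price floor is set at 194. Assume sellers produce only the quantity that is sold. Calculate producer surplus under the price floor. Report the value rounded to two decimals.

Free-market equilibrium: 227 - 6Q = 86 + 3.5Q gives Q* = 14.8421, P* = 137.9474.
At the floor price 194, quantity demanded is (227 - 194)/6 = 5.5; demand is the short side, so Q = 5.5 trades at P = 194.
The supply price at Q = 5.5 is 105.25. PS is the trapezoid between 194 and supply over [0, 5.5]: (1/2)[(194 - 86) + (194 - 105.25)](5.5) = 541.0625.

541.06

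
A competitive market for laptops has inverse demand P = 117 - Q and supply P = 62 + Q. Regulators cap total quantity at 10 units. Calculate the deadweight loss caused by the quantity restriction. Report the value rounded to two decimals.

Without the quota, 117 - Q = 62 + Q gives Q* = 27.5.
At Q = 10 the demand price is 117 - (10) = 107 and the supply price is 62 + (10) = 72.
DWL = (1/2)(gap between curves at 10) x (Q* - 10) = (1/2)(35)(17.5) = 306.25.

306.25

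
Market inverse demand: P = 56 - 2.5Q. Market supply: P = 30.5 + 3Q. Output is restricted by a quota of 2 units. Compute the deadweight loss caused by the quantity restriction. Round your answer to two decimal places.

19.11

Without the quota, 56 - 2.5Q = 30.5 + 3Q gives Q* = 4.6364.
At Q = 2 the demand price is 56 - 2.5(2) = 51 and the supply price is 30.5 + 3(2) = 36.5.
Deadweight loss is the triangle between the curves from 2 to 4.6364: (1/2)(51 - 36.5)(4.6364 - 2) = 19.1136.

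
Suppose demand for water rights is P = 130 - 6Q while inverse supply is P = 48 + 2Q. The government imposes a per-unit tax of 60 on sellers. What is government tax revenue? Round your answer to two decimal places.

165.00

Pre-tax equilibrium: 130 - 6Q = 48 + 2Q gives Q* = 10.25, P* = 68.5.
With the tax, sellers need 60 more per unit: 130 - 6Q = 48 + 2Q + 60, so Q_t = 2.75. Buyers pay P_b = 113.5; sellers receive P_s = P_b - 60 = 53.5.
Tax revenue = t x Q_t = 60 x 2.75 = 165.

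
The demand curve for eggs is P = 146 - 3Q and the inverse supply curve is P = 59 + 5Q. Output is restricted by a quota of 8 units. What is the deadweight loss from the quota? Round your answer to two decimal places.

33.06

Unrestricted equilibrium: Q* = (146 - 59)/(3 + 5) = 10.875.
At Q = 8 the demand price is 146 - 3(8) = 122 and the supply price is 59 + 5(8) = 99.
DWL = (1/2)(gap between curves at 8) x (Q* - 8) = (1/2)(23)(2.875) = 33.0625.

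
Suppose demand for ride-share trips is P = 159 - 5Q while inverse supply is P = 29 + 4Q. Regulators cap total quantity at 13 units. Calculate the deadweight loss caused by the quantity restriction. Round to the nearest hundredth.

9.39

Unrestricted equilibrium: Q* = (159 - 29)/(5 + 4) = 14.4444.
At Q = 13 the demand price is 159 - 5(13) = 94 and the supply price is 29 + 4(13) = 81.
DWL = (1/2)(gap between curves at 13) x (Q* - 13) = (1/2)(13)(1.4444) = 9.3889.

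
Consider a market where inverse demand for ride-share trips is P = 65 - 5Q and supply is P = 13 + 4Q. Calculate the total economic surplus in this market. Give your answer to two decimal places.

150.22

Equilibrium: 65 - 5Q = 13 + 4Q, so Q* = 5.7778 and P* = 36.1111.
Total surplus is the full triangle between the curves from 0 to Q*: (1/2)(5.7778)(65 - 13) = 150.2222.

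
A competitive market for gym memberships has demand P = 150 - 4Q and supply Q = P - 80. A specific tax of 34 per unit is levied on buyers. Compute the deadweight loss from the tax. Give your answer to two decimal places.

115.60

Rewriting supply in inverse form: P = 80 + Q.
Pre-tax equilibrium: 150 - 4Q = 80 + Q gives Q* = 14, P* = 94.
A tax on buyers shifts demand down by 34: (150 - 34) - 4Q = 80 + Q, so Q_t = 7.2. Buyers pay P_b = 121.2; sellers receive P_s = P_b - 34 = 87.2.
The welfare triangle lost has base Q* - Q_t = 6.8 and height t = 34, so DWL = (1/2)(6.8)(34) = 115.6.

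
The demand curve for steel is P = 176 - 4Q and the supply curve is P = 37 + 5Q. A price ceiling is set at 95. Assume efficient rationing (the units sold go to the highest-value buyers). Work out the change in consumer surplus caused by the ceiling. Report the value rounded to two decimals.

Free-market equilibrium: 176 - 4Q = 37 + 5Q gives Q* = 15.4444, P* = 114.2222.
At P = 95, sellers supply (95 - 37)/5 = 11.6 while buyers want more, so the quantity traded is 11.6 at price 95.
CS goes from (1/2)(15.4444)(61.7778) = 477.0617 to 670.48 (computed as (176 - 95)(11.6) - (1/2)(4)(11.6)^2), a change of 193.4183.

193.42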